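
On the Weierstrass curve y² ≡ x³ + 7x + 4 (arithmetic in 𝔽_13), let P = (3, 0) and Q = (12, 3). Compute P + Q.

(1, 5)

(3, 0) + (12, 3). λ = (3 - 0)/(12 - 3) ≡ 3/9 mod 13. 9⁻¹ ≡ 3 (mod 13) since 9·3 = 27 ≡ 1, so λ ≡ 9.
  x = λ² - 3 - 12 = 81 - 15 ≡ 1; y = λ·(3 - 1) - 0 ≡ 5. → (1, 5)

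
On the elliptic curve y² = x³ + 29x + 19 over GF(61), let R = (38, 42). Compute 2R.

tangent at (38, 42): λ = (3·38² + 29)/(2·42) ≡ 30/23. 23⁻¹ ≡ 8 (mod 61), so λ ≡ 30·8 ≡ 57.
  x = λ² - 38 - 38 = 3249 - 76 ≡ 1; y = λ·(38 - 1) - 42 ≡ 54. → (1, 54)

(1, 54)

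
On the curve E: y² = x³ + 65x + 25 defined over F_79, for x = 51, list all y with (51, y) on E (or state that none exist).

36, 43

x³ + 65x + 25 = 135991 ≡ 32 (mod 79).
Square roots of 32 mod 79: 36 and 43 (since 36² = 1296 ≡ 32).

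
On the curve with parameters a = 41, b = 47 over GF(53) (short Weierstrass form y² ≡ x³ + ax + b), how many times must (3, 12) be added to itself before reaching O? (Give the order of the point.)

11

2P: tangent at (3, 12): λ = (3·3² + 41)/(2·12) ≡ 15/24. 24⁻¹ ≡ 42 (mod 53), so λ ≡ 15·42 ≡ 47.
  x = λ² - 3 - 3 = 2209 - 6 ≡ 30; y = λ·(3 - 30) - 12 ≡ 44. → (30, 44)
3P: (30, 44) + (3, 12). λ = (12 - 44)/(3 - 30) ≡ 21/26 mod 53. 26⁻¹ ≡ 51 (mod 53) since 26·51 = 1326 ≡ 1, so λ ≡ 11.
  x = λ² - 30 - 3 = 121 - 33 ≡ 35; y = λ·(30 - 35) - 44 ≡ 7. → (35, 7)
4P: (35, 7) + (3, 12). λ = (12 - 7)/(3 - 35) ≡ 5/21 mod 53. 21⁻¹ ≡ 48 (mod 53), so λ ≡ 28.
  x = λ² - 35 - 3 = 784 - 38 ≡ 4; y = λ·(35 - 4) - 7 ≡ 13. → (4, 13)
5P: (4, 13) + (3, 12). λ = (12 - 13)/(3 - 4) ≡ 52/52 mod 53. 52⁻¹ ≡ 52 (mod 53) since 52·52 = 2704 ≡ 1, so λ ≡ 1.
  x = λ² - 4 - 3 = 1 - 7 ≡ 47; y = λ·(4 - 47) - 13 ≡ 50. → (47, 50)
6P: (47, 50) + (3, 12). λ = (12 - 50)/(3 - 47) ≡ 15/9 mod 53. 9⁻¹ ≡ 6 (mod 53) since 9·6 = 54 ≡ 1, so λ ≡ 37.
  x = λ² - 47 - 3 = 1369 - 50 ≡ 47; y = λ·(47 - 47) - 50 ≡ 3. → (47, 3)
7P: (47, 3) + (3, 12). λ = (12 - 3)/(3 - 47) ≡ 9/9 mod 53. 9⁻¹ ≡ 6 (mod 53), so λ ≡ 1.
  x = λ² - 47 - 3 = 1 - 50 ≡ 4; y = λ·(47 - 4) - 3 ≡ 40. → (4, 40)
8P: (4, 40) + (3, 12). λ = (12 - 40)/(3 - 4) ≡ 25/52 mod 53. 52⁻¹ ≡ 52 (mod 53), so λ ≡ 28.
  x = λ² - 4 - 3 = 784 - 7 ≡ 35; y = λ·(4 - 35) - 40 ≡ 46. → (35, 46)
9P: (35, 46) + (3, 12). λ = (12 - 46)/(3 - 35) ≡ 19/21 mod 53. 21⁻¹ ≡ 48 (mod 53), so λ ≡ 11.
  x = λ² - 35 - 3 = 121 - 38 ≡ 30; y = λ·(35 - 30) - 46 ≡ 9. → (30, 9)
10P: (30, 9) + (3, 12). λ = (12 - 9)/(3 - 30) ≡ 3/26 mod 53. 26⁻¹ ≡ 51 (mod 53), so λ ≡ 47.
  x = λ² - 30 - 3 = 2209 - 33 ≡ 3; y = λ·(30 - 3) - 9 ≡ 41. → (3, 41)
11P: (3, 41) + (3, 12): same x and y₁ ≡ -y₂, so the sum is O.
11P = O, so the order is 11.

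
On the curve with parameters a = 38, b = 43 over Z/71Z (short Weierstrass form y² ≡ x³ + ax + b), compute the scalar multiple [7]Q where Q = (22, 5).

Repeated addition: build up to 7Q.
2Q: tangent at (22, 5): λ = (3·22² + 38)/(2·5) ≡ 70/10. 10⁻¹ ≡ 64 (mod 71), so λ ≡ 70·64 ≡ 7.
  x = λ² - 22 - 22 = 49 - 44 ≡ 5; y = λ·(22 - 5) - 5 ≡ 43. → (5, 43)
3Q: (5, 43) + (22, 5). λ = (5 - 43)/(22 - 5) ≡ 33/17 mod 71. 17⁻¹ ≡ 46 (mod 71), so λ ≡ 27.
  x = λ² - 5 - 22 = 729 - 27 ≡ 63; y = λ·(5 - 63) - 43 ≡ 24. → (63, 24)
4Q: (63, 24) + (22, 5). λ = (5 - 24)/(22 - 63) ≡ 52/30 mod 71. 30⁻¹ ≡ 45 (mod 71), so λ ≡ 68.
  x = λ² - 63 - 22 = 4624 - 85 ≡ 66; y = λ·(63 - 66) - 24 ≡ 56. → (66, 56)
5Q: (66, 56) + (22, 5). λ = (5 - 56)/(22 - 66) ≡ 20/27 mod 71. 27⁻¹ ≡ 50 (mod 71) since 27·50 = 1350 ≡ 1, so λ ≡ 6.
  x = λ² - 66 - 22 = 36 - 88 ≡ 19; y = λ·(66 - 19) - 56 ≡ 13. → (19, 13)
6Q: (19, 13) + (22, 5). λ = (5 - 13)/(22 - 19) ≡ 63/3 mod 71. 3⁻¹ ≡ 24 (mod 71), so λ ≡ 21.
  x = λ² - 19 - 22 = 441 - 41 ≡ 45; y = λ·(19 - 45) - 13 ≡ 9. → (45, 9)
7Q: (45, 9) + (22, 5). λ = (5 - 9)/(22 - 45) ≡ 67/48 mod 71. 48⁻¹ ≡ 37 (mod 71), so λ ≡ 65.
  x = λ² - 45 - 22 = 4225 - 67 ≡ 40; y = λ·(45 - 40) - 9 ≡ 32. → (40, 32)

(40, 32)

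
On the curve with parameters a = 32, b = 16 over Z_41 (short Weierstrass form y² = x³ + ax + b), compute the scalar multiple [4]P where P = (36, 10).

Double-and-add on 4 = (100)₂. Start with P = (36, 10) for the leading 1-bit.
double: tangent at (36, 10): λ = (3·36² + 32)/(2·10) ≡ 25/20. 20⁻¹ ≡ 39 (mod 41), so λ ≡ 25·39 ≡ 32.
  x = λ² - 36 - 36 = 1024 - 72 ≡ 9; y = λ·(36 - 9) - 10 ≡ 34. → (9, 34)
double: tangent at (9, 34): λ = (3·9² + 32)/(2·34) ≡ 29/27. 27⁻¹ ≡ 38 (mod 41) since 27·38 = 1026 ≡ 1, so λ ≡ 29·38 ≡ 36.
  x = λ² - 9 - 9 = 1296 - 18 ≡ 7; y = λ·(9 - 7) - 34 ≡ 38. → (7, 38)

(7, 38)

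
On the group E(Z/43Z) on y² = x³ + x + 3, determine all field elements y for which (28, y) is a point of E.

15, 28

x³ + 1x + 3 = 21983 ≡ 10 (mod 43).
Square roots of 10 mod 43: 15 and 28 (since 15² = 225 ≡ 10).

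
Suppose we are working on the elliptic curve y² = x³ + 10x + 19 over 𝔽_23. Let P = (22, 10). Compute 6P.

Double-and-add on 6 = (110)₂. Start with P = (22, 10) for the leading 1-bit.
double: tangent at (22, 10): λ = (3·22² + 10)/(2·10) ≡ 13/20. 20⁻¹ ≡ 15 (mod 23), so λ ≡ 13·15 ≡ 11.
  x = λ² - 22 - 22 = 121 - 44 ≡ 8; y = λ·(22 - 8) - 10 ≡ 6. → (8, 6)
add P: (8, 6) + (22, 10). λ = (10 - 6)/(22 - 8) ≡ 4/14 mod 23. 14⁻¹ ≡ 5 (mod 23), so λ ≡ 20.
  x = λ² - 8 - 22 = 400 - 30 ≡ 2; y = λ·(8 - 2) - 6 ≡ 22. → (2, 22)
double: tangent at (2, 22): λ = (3·2² + 10)/(2·22) ≡ 22/21. 21⁻¹ ≡ 11 (mod 23), so λ ≡ 22·11 ≡ 12.
  x = λ² - 2 - 2 = 144 - 4 ≡ 2; y = λ·(2 - 2) - 22 ≡ 1. → (2, 1)

(2, 1)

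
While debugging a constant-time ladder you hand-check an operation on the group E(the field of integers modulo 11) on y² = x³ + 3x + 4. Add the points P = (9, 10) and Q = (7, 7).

(9, 10) + (7, 7). λ = (7 - 10)/(7 - 9) ≡ 8/9 mod 11. 9⁻¹ ≡ 5 (mod 11), so λ ≡ 7.
  x = λ² - 9 - 7 = 49 - 16 ≡ 0; y = λ·(9 - 0) - 10 ≡ 9. → (0, 9)

(0, 9)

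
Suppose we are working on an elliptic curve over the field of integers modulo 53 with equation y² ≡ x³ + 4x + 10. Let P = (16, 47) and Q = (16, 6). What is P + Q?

The two points share x = 16 and their y-coordinates satisfy 47 + 6 ≡ 0 (mod 53), so they are inverses. Their sum is O.

O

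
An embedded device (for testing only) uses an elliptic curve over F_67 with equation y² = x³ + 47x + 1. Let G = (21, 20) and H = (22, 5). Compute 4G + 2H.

(44, 32)

First 4G:
Double-and-add on 4 = (100)₂. Start with G = (21, 20) for the leading 1-bit.
double: tangent at (21, 20): λ = (3·21² + 47)/(2·20) ≡ 30/40. 40⁻¹ ≡ 62 (mod 67) since 40·62 = 2480 ≡ 1, so λ ≡ 30·62 ≡ 51.
  x = λ² - 21 - 21 = 2601 - 42 ≡ 13; y = λ·(21 - 13) - 20 ≡ 53. → (13, 53)
double: tangent at (13, 53): λ = (3·13² + 47)/(2·53) ≡ 18/39. 39⁻¹ ≡ 55 (mod 67), so λ ≡ 18·55 ≡ 52.
  x = λ² - 13 - 13 = 2704 - 26 ≡ 65; y = λ·(13 - 65) - 53 ≡ 57. → (65, 57)
4G = (65, 57).
Next 2H:
Repeated addition: build up to 2H.
2H: tangent at (22, 5): λ = (3·22² + 47)/(2·5) ≡ 25/10. 10⁻¹ ≡ 47 (mod 67) since 10·47 = 470 ≡ 1, so λ ≡ 25·47 ≡ 36.
  x = λ² - 22 - 22 = 1296 - 44 ≡ 46; y = λ·(22 - 46) - 5 ≡ 2. → (46, 2)
2H = (46, 2).
Finally 4G + 2H:
(65, 57) + (46, 2). λ = (2 - 57)/(46 - 65) ≡ 12/48 mod 67. 48⁻¹ ≡ 7 (mod 67), so λ ≡ 17.
  x = λ² - 65 - 46 = 289 - 111 ≡ 44; y = λ·(65 - 44) - 57 ≡ 32. → (44, 32)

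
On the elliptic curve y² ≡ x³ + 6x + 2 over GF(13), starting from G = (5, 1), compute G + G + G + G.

(5, 12)

Double-and-add on 4 = (100)₂. Start with G = (5, 1) for the leading 1-bit.
double: tangent at (5, 1): λ = (3·5² + 6)/(2·1) ≡ 3/2. 2⁻¹ ≡ 7 (mod 13) since 2·7 = 14 ≡ 1, so λ ≡ 3·7 ≡ 8.
  x = λ² - 5 - 5 = 64 - 10 ≡ 2; y = λ·(5 - 2) - 1 ≡ 10. → (2, 10)
double: tangent at (2, 10): λ = (3·2² + 6)/(2·10) ≡ 5/7. 7⁻¹ ≡ 2 (mod 13), so λ ≡ 5·2 ≡ 10.
  x = λ² - 2 - 2 = 100 - 4 ≡ 5; y = λ·(2 - 5) - 10 ≡ 12. → (5, 12)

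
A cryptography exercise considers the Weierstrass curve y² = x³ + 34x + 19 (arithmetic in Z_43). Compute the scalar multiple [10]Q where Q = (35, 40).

Repeated addition: build up to 10Q.
2Q: tangent at (35, 40): λ = (3·35² + 34)/(2·40) ≡ 11/37. 37⁻¹ ≡ 7 (mod 43) since 37·7 = 259 ≡ 1, so λ ≡ 11·7 ≡ 34.
  x = λ² - 35 - 35 = 1156 - 70 ≡ 11; y = λ·(35 - 11) - 40 ≡ 2. → (11, 2)
3Q: (11, 2) + (35, 40). λ = (40 - 2)/(35 - 11) ≡ 38/24 mod 43. 24⁻¹ ≡ 9 (mod 43) since 24·9 = 216 ≡ 1, so λ ≡ 41.
  x = λ² - 11 - 35 = 1681 - 46 ≡ 1; y = λ·(11 - 1) - 2 ≡ 21. → (1, 21)
4Q: (1, 21) + (35, 40). λ = (40 - 21)/(35 - 1) ≡ 19/34 mod 43. 34⁻¹ ≡ 19 (mod 43), so λ ≡ 17.
  x = λ² - 1 - 35 = 289 - 36 ≡ 38; y = λ·(1 - 38) - 21 ≡ 38. → (38, 38)
5Q: (38, 38) + (35, 40). λ = (40 - 38)/(35 - 38) ≡ 2/40 mod 43. 40⁻¹ ≡ 14 (mod 43), so λ ≡ 28.
  x = λ² - 38 - 35 = 784 - 73 ≡ 23; y = λ·(38 - 23) - 38 ≡ 38. → (23, 38)
6Q: (23, 38) + (35, 40). λ = (40 - 38)/(35 - 23) ≡ 2/12 mod 43. 12⁻¹ ≡ 18 (mod 43) since 12·18 = 216 ≡ 1, so λ ≡ 36.
  x = λ² - 23 - 35 = 1296 - 58 ≡ 34; y = λ·(23 - 34) - 38 ≡ 39. → (34, 39)
7Q: (34, 39) + (35, 40). λ = (40 - 39)/(35 - 34) ≡ 1/1 mod 43. 1⁻¹ ≡ 1 (mod 43) since 1·1 = 1 ≡ 1, so λ ≡ 1.
  x = λ² - 34 - 35 = 1 - 69 ≡ 18; y = λ·(34 - 18) - 39 ≡ 20. → (18, 20)
8Q: (18, 20) + (35, 40). λ = (40 - 20)/(35 - 18) ≡ 20/17 mod 43. 17⁻¹ ≡ 38 (mod 43), so λ ≡ 29.
  x = λ² - 18 - 35 = 841 - 53 ≡ 14; y = λ·(18 - 14) - 20 ≡ 10. → (14, 10)
9Q: (14, 10) + (35, 40). λ = (40 - 10)/(35 - 14) ≡ 30/21 mod 43. 21⁻¹ ≡ 41 (mod 43), so λ ≡ 26.
  x = λ² - 14 - 35 = 676 - 49 ≡ 25; y = λ·(14 - 25) - 10 ≡ 5. → (25, 5)
10Q: (25, 5) + (35, 40). λ = (40 - 5)/(35 - 25) ≡ 35/10 mod 43. 10⁻¹ ≡ 13 (mod 43), so λ ≡ 25.
  x = λ² - 25 - 35 = 625 - 60 ≡ 6; y = λ·(25 - 6) - 5 ≡ 40. → (6, 40)

(6, 40)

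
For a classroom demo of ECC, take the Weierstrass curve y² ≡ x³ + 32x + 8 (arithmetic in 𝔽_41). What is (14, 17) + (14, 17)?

tangent at (14, 17): λ = (3·14² + 32)/(2·17) ≡ 5/34. 34⁻¹ ≡ 35 (mod 41) since 34·35 = 1190 ≡ 1, so λ ≡ 5·35 ≡ 11.
  x = λ² - 14 - 14 = 121 - 28 ≡ 11; y = λ·(14 - 11) - 17 ≡ 16. → (11, 16)

(11, 16)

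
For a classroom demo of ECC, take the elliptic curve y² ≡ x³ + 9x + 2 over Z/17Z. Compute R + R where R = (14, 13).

tangent at (14, 13): λ = (3·14² + 9)/(2·13) ≡ 2/9. 9⁻¹ ≡ 2 (mod 17), so λ ≡ 2·2 ≡ 4.
  x = λ² - 14 - 14 = 16 - 28 ≡ 5; y = λ·(14 - 5) - 13 ≡ 6. → (5, 6)

(5, 6)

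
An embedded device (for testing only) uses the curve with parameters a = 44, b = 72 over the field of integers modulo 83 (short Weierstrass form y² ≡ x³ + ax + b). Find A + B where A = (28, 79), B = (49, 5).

(57, 39)

(28, 79) + (49, 5). λ = (5 - 79)/(49 - 28) ≡ 9/21 mod 83. 21⁻¹ ≡ 4 (mod 83), so λ ≡ 36.
  x = λ² - 28 - 49 = 1296 - 77 ≡ 57; y = λ·(28 - 57) - 79 ≡ 39. → (57, 39)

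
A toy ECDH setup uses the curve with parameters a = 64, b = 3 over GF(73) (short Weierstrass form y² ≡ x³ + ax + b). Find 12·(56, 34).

(0, 21)

Write Q = (56, 34).
Double-and-add on 12 = (1100)₂. Start with Q = (56, 34) for the leading 1-bit.
double: tangent at (56, 34): λ = (3·56² + 64)/(2·34) ≡ 55/68. 68⁻¹ ≡ 29 (mod 73), so λ ≡ 55·29 ≡ 62.
  x = λ² - 56 - 56 = 3844 - 112 ≡ 9; y = λ·(56 - 9) - 34 ≡ 33. → (9, 33)
add Q: (9, 33) + (56, 34). λ = (34 - 33)/(56 - 9) ≡ 1/47 mod 73. 47⁻¹ ≡ 14 (mod 73), so λ ≡ 14.
  x = λ² - 9 - 56 = 196 - 65 ≡ 58; y = λ·(9 - 58) - 33 ≡ 11. → (58, 11)
double: tangent at (58, 11): λ = (3·58² + 64)/(2·11) ≡ 9/22. 22⁻¹ ≡ 10 (mod 73) since 22·10 = 220 ≡ 1, so λ ≡ 9·10 ≡ 17.
  x = λ² - 58 - 58 = 289 - 116 ≡ 27; y = λ·(58 - 27) - 11 ≡ 5. → (27, 5)
double: tangent at (27, 5): λ = (3·27² + 64)/(2·5) ≡ 61/10. 10⁻¹ ≡ 22 (mod 73) since 10·22 = 220 ≡ 1, so λ ≡ 61·22 ≡ 28.
  x = λ² - 27 - 27 = 784 - 54 ≡ 0; y = λ·(27 - 0) - 5 ≡ 21. → (0, 21)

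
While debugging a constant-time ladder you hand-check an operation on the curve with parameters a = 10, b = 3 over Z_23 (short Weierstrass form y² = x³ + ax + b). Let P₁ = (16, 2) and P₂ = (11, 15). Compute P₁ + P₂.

(16, 2) + (11, 15). λ = (15 - 2)/(11 - 16) ≡ 13/18 mod 23. 18⁻¹ ≡ 9 (mod 23) since 18·9 = 162 ≡ 1, so λ ≡ 2.
  x = λ² - 16 - 11 = 4 - 27 ≡ 0; y = λ·(16 - 0) - 2 ≡ 7. → (0, 7)

(0, 7)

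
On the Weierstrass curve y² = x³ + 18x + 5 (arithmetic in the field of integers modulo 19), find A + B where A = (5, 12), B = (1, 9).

(10, 8)

(5, 12) + (1, 9). λ = (9 - 12)/(1 - 5) ≡ 16/15 mod 19. 15⁻¹ ≡ 14 (mod 19), so λ ≡ 15.
  x = λ² - 5 - 1 = 225 - 6 ≡ 10; y = λ·(5 - 10) - 12 ≡ 8. → (10, 8)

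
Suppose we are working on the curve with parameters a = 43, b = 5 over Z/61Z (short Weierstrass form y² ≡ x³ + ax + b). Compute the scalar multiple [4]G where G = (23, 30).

(51, 51)

Double-and-add on 4 = (100)₂. Start with G = (23, 30) for the leading 1-bit.
double: tangent at (23, 30): λ = (3·23² + 43)/(2·30) ≡ 44/60. 60⁻¹ ≡ 60 (mod 61), so λ ≡ 44·60 ≡ 17.
  x = λ² - 23 - 23 = 289 - 46 ≡ 60; y = λ·(23 - 60) - 30 ≡ 12. → (60, 12)
double: tangent at (60, 12): λ = (3·60² + 43)/(2·12) ≡ 46/24. 24⁻¹ ≡ 28 (mod 61), so λ ≡ 46·28 ≡ 7.
  x = λ² - 60 - 60 = 49 - 120 ≡ 51; y = λ·(60 - 51) - 12 ≡ 51. → (51, 51)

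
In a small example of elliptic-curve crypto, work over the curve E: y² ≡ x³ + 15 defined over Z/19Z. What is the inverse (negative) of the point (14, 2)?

(14, 17)

-(14, 2) = (14, -2 mod 19) = (14, 17).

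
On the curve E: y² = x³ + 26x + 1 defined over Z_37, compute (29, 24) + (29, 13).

The two points share x = 29 and their y-coordinates satisfy 24 + 13 ≡ 0 (mod 37), so they are inverses. Their sum is the point at infinity.

O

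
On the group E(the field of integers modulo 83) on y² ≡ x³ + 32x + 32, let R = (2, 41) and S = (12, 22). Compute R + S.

(17, 29)

(2, 41) + (12, 22). λ = (22 - 41)/(12 - 2) ≡ 64/10 mod 83. 10⁻¹ ≡ 25 (mod 83), so λ ≡ 23.
  x = λ² - 2 - 12 = 529 - 14 ≡ 17; y = λ·(2 - 17) - 41 ≡ 29. → (17, 29)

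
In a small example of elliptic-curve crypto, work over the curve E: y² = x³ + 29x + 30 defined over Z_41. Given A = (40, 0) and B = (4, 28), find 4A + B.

(4, 28)

First 4A:
Repeated addition: build up to 4A.
2A: (40, 0) + (40, 0): same x and y₁ ≡ -y₂, so the sum is ∞.
3A: ∞ + (40, 0) = (40, 0) (identity).
4A: (40, 0) + (40, 0): same x and y₁ ≡ -y₂, so the sum is ∞.
4A = ∞.
Finally 4A + B:
∞ + (4, 28) = (4, 28) (identity).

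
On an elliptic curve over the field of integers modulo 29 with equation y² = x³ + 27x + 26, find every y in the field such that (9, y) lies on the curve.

x³ + 27x + 26 = 998 ≡ 12 (mod 29).
12 is a non-residue mod 29; no y exists.

none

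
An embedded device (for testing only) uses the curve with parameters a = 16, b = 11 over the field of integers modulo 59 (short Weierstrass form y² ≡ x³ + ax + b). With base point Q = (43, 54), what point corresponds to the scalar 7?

Repeated addition: build up to 7Q.
2Q: tangent at (43, 54): λ = (3·43² + 16)/(2·54) ≡ 17/49. 49⁻¹ ≡ 53 (mod 59), so λ ≡ 17·53 ≡ 16.
  x = λ² - 43 - 43 = 256 - 86 ≡ 52; y = λ·(43 - 52) - 54 ≡ 38. → (52, 38)
3Q: (52, 38) + (43, 54). λ = (54 - 38)/(43 - 52) ≡ 16/50 mod 59. 50⁻¹ ≡ 13 (mod 59) since 50·13 = 650 ≡ 1, so λ ≡ 31.
  x = λ² - 52 - 43 = 961 - 95 ≡ 40; y = λ·(52 - 40) - 38 ≡ 39. → (40, 39)
4Q: (40, 39) + (43, 54). λ = (54 - 39)/(43 - 40) ≡ 15/3 mod 59. 3⁻¹ ≡ 20 (mod 59), so λ ≡ 5.
  x = λ² - 40 - 43 = 25 - 83 ≡ 1; y = λ·(40 - 1) - 39 ≡ 38. → (1, 38)
5Q: (1, 38) + (43, 54). λ = (54 - 38)/(43 - 1) ≡ 16/42 mod 59. 42⁻¹ ≡ 52 (mod 59), so λ ≡ 6.
  x = λ² - 1 - 43 = 36 - 44 ≡ 51; y = λ·(1 - 51) - 38 ≡ 16. → (51, 16)
6Q: (51, 16) + (43, 54). λ = (54 - 16)/(43 - 51) ≡ 38/51 mod 59. 51⁻¹ ≡ 22 (mod 59), so λ ≡ 10.
  x = λ² - 51 - 43 = 100 - 94 ≡ 6; y = λ·(51 - 6) - 16 ≡ 21. → (6, 21)
7Q: (6, 21) + (43, 54). λ = (54 - 21)/(43 - 6) ≡ 33/37 mod 59. 37⁻¹ ≡ 8 (mod 59) since 37·8 = 296 ≡ 1, so λ ≡ 28.
  x = λ² - 6 - 43 = 784 - 49 ≡ 27; y = λ·(6 - 27) - 21 ≡ 40. → (27, 40)

(27, 40)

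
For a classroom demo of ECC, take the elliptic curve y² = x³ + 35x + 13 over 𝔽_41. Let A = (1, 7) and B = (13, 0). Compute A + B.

(1, 7) + (13, 0). λ = (0 - 7)/(13 - 1) ≡ 34/12 mod 41. 12⁻¹ ≡ 24 (mod 41) since 12·24 = 288 ≡ 1, so λ ≡ 37.
  x = λ² - 1 - 13 = 1369 - 14 ≡ 2; y = λ·(1 - 2) - 7 ≡ 38. → (2, 38)

(2, 38)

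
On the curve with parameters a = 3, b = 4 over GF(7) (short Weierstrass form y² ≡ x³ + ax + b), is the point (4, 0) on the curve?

y² = 0² ≡ 0; x³ + 3x + 4 = 80 ≡ 3 (mod 7). 0 ≠ 3.

no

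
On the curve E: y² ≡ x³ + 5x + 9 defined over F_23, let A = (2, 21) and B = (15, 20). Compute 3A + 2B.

(6, 5)

First 3A:
Repeated addition: build up to 3A.
2A: tangent at (2, 21): λ = (3·2² + 5)/(2·21) ≡ 17/19. 19⁻¹ ≡ 17 (mod 23) since 19·17 = 323 ≡ 1, so λ ≡ 17·17 ≡ 13.
  x = λ² - 2 - 2 = 169 - 4 ≡ 4; y = λ·(2 - 4) - 21 ≡ 22. → (4, 22)
3A: (4, 22) + (2, 21). λ = (21 - 22)/(2 - 4) ≡ 22/21 mod 23. 21⁻¹ ≡ 11 (mod 23) since 21·11 = 231 ≡ 1, so λ ≡ 12.
  x = λ² - 4 - 2 = 144 - 6 ≡ 0; y = λ·(4 - 0) - 22 ≡ 3. → (0, 3)
3A = (0, 3).
Next 2B:
Repeated addition: build up to 2B.
2B: tangent at (15, 20): λ = (3·15² + 5)/(2·20) ≡ 13/17. 17⁻¹ ≡ 19 (mod 23), so λ ≡ 13·19 ≡ 17.
  x = λ² - 15 - 15 = 289 - 30 ≡ 6; y = λ·(15 - 6) - 20 ≡ 18. → (6, 18)
2B = (6, 18).
Finally 3A + 2B:
(0, 3) + (6, 18). λ = (18 - 3)/(6 - 0) ≡ 15/6 mod 23. 6⁻¹ ≡ 4 (mod 23), so λ ≡ 14.
  x = λ² - 0 - 6 = 196 - 6 ≡ 6; y = λ·(0 - 6) - 3 ≡ 5. → (6, 5)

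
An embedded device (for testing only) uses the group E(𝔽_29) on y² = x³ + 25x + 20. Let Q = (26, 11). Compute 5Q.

Repeated addition: build up to 5Q.
2Q: tangent at (26, 11): λ = (3·26² + 25)/(2·11) ≡ 23/22. 22⁻¹ ≡ 4 (mod 29), so λ ≡ 23·4 ≡ 5.
  x = λ² - 26 - 26 = 25 - 52 ≡ 2; y = λ·(26 - 2) - 11 ≡ 22. → (2, 22)
3Q: (2, 22) + (26, 11). λ = (11 - 22)/(26 - 2) ≡ 18/24 mod 29. 24⁻¹ ≡ 23 (mod 29), so λ ≡ 8.
  x = λ² - 2 - 26 = 64 - 28 ≡ 7; y = λ·(2 - 7) - 22 ≡ 25. → (7, 25)
4Q: (7, 25) + (26, 11). λ = (11 - 25)/(26 - 7) ≡ 15/19 mod 29. 19⁻¹ ≡ 26 (mod 29), so λ ≡ 13.
  x = λ² - 7 - 26 = 169 - 33 ≡ 20; y = λ·(7 - 20) - 25 ≡ 9. → (20, 9)
5Q: (20, 9) + (26, 11). λ = (11 - 9)/(26 - 20) ≡ 2/6 mod 29. 6⁻¹ ≡ 5 (mod 29), so λ ≡ 10.
  x = λ² - 20 - 26 = 100 - 46 ≡ 25; y = λ·(20 - 25) - 9 ≡ 28. → (25, 28)

(25, 28)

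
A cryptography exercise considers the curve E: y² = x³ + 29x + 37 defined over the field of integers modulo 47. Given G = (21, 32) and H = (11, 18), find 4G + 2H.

(2, 44)

First 4G:
Repeated addition: build up to 4G.
2G: tangent at (21, 32): λ = (3·21² + 29)/(2·32) ≡ 36/17. 17⁻¹ ≡ 36 (mod 47), so λ ≡ 36·36 ≡ 27.
  x = λ² - 21 - 21 = 729 - 42 ≡ 29; y = λ·(21 - 29) - 32 ≡ 34. → (29, 34)
3G: (29, 34) + (21, 32). λ = (32 - 34)/(21 - 29) ≡ 45/39 mod 47. 39⁻¹ ≡ 41 (mod 47), so λ ≡ 12.
  x = λ² - 29 - 21 = 144 - 50 ≡ 0; y = λ·(29 - 0) - 34 ≡ 32. → (0, 32)
4G: (0, 32) + (21, 32). λ = (32 - 32)/(21 - 0) ≡ 0/21 mod 47. 21⁻¹ ≡ 9 (mod 47) since 21·9 = 189 ≡ 1, so λ ≡ 0.
  x = λ² - 0 - 21 = 0 - 21 ≡ 26; y = λ·(0 - 26) - 32 ≡ 15. → (26, 15)
4G = (26, 15).
Next 2H:
Repeated addition: build up to 2H.
2H: tangent at (11, 18): λ = (3·11² + 29)/(2·18) ≡ 16/36. 36⁻¹ ≡ 17 (mod 47), so λ ≡ 16·17 ≡ 37.
  x = λ² - 11 - 11 = 1369 - 22 ≡ 31; y = λ·(11 - 31) - 18 ≡ 41. → (31, 41)
2H = (31, 41).
Finally 4G + 2H:
(26, 15) + (31, 41). λ = (41 - 15)/(31 - 26) ≡ 26/5 mod 47. 5⁻¹ ≡ 19 (mod 47) since 5·19 = 95 ≡ 1, so λ ≡ 24.
  x = λ² - 26 - 31 = 576 - 57 ≡ 2; y = λ·(26 - 2) - 15 ≡ 44. → (2, 44)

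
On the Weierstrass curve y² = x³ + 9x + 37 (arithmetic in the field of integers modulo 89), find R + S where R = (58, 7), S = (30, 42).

(58, 7) + (30, 42). λ = (42 - 7)/(30 - 58) ≡ 35/61 mod 89. 61⁻¹ ≡ 54 (mod 89), so λ ≡ 21.
  x = λ² - 58 - 30 = 441 - 88 ≡ 86; y = λ·(58 - 86) - 7 ≡ 28. → (86, 28)

(86, 28)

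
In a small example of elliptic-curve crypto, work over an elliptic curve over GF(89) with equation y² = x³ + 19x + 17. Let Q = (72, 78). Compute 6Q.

(0, 62)

Repeated addition: build up to 6Q.
2Q: tangent at (72, 78): λ = (3·72² + 19)/(2·78) ≡ 85/67. 67⁻¹ ≡ 4 (mod 89) since 67·4 = 268 ≡ 1, so λ ≡ 85·4 ≡ 73.
  x = λ² - 72 - 72 = 5329 - 144 ≡ 23; y = λ·(72 - 23) - 78 ≡ 28. → (23, 28)
3Q: (23, 28) + (72, 78). λ = (78 - 28)/(72 - 23) ≡ 50/49 mod 89. 49⁻¹ ≡ 20 (mod 89) since 49·20 = 980 ≡ 1, so λ ≡ 21.
  x = λ² - 23 - 72 = 441 - 95 ≡ 79; y = λ·(23 - 79) - 28 ≡ 42. → (79, 42)
4Q: (79, 42) + (72, 78). λ = (78 - 42)/(72 - 79) ≡ 36/82 mod 89. 82⁻¹ ≡ 38 (mod 89) since 82·38 = 3116 ≡ 1, so λ ≡ 33.
  x = λ² - 79 - 72 = 1089 - 151 ≡ 48; y = λ·(79 - 48) - 42 ≡ 2. → (48, 2)
5Q: (48, 2) + (72, 78). λ = (78 - 2)/(72 - 48) ≡ 76/24 mod 89. 24⁻¹ ≡ 26 (mod 89), so λ ≡ 18.
  x = λ² - 48 - 72 = 324 - 120 ≡ 26; y = λ·(48 - 26) - 2 ≡ 38. → (26, 38)
6Q: (26, 38) + (72, 78). λ = (78 - 38)/(72 - 26) ≡ 40/46 mod 89. 46⁻¹ ≡ 60 (mod 89), so λ ≡ 86.
  x = λ² - 26 - 72 = 7396 - 98 ≡ 0; y = λ·(26 - 0) - 38 ≡ 62. → (0, 62)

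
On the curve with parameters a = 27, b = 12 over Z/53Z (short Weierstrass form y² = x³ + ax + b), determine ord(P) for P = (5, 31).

2P: tangent at (5, 31): λ = (3·5² + 27)/(2·31) ≡ 49/9. 9⁻¹ ≡ 6 (mod 53) since 9·6 = 54 ≡ 1, so λ ≡ 49·6 ≡ 29.
  x = λ² - 5 - 5 = 841 - 10 ≡ 36; y = λ·(5 - 36) - 31 ≡ 24. → (36, 24)
3P: (36, 24) + (5, 31). λ = (31 - 24)/(5 - 36) ≡ 7/22 mod 53. 22⁻¹ ≡ 41 (mod 53), so λ ≡ 22.
  x = λ² - 36 - 5 = 484 - 41 ≡ 19; y = λ·(36 - 19) - 24 ≡ 32. → (19, 32)
4P: (19, 32) + (5, 31). λ = (31 - 32)/(5 - 19) ≡ 52/39 mod 53. 39⁻¹ ≡ 34 (mod 53), so λ ≡ 19.
  x = λ² - 19 - 5 = 361 - 24 ≡ 19; y = λ·(19 - 19) - 32 ≡ 21. → (19, 21)
5P: (19, 21) + (5, 31). λ = (31 - 21)/(5 - 19) ≡ 10/39 mod 53. 39⁻¹ ≡ 34 (mod 53) since 39·34 = 1326 ≡ 1, so λ ≡ 22.
  x = λ² - 19 - 5 = 484 - 24 ≡ 36; y = λ·(19 - 36) - 21 ≡ 29. → (36, 29)
6P: (36, 29) + (5, 31). λ = (31 - 29)/(5 - 36) ≡ 2/22 mod 53. 22⁻¹ ≡ 41 (mod 53), so λ ≡ 29.
  x = λ² - 36 - 5 = 841 - 41 ≡ 5; y = λ·(36 - 5) - 29 ≡ 22. → (5, 22)
7P: (5, 22) + (5, 31): same x and y₁ ≡ -y₂, so the sum is 𝒪.
7P = 𝒪, so the order is 7.

7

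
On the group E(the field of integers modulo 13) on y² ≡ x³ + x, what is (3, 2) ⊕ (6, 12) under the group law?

(5, 0)

(3, 2) + (6, 12). λ = (12 - 2)/(6 - 3) ≡ 10/3 mod 13. 3⁻¹ ≡ 9 (mod 13), so λ ≡ 12.
  x = λ² - 3 - 6 = 144 - 9 ≡ 5; y = λ·(3 - 5) - 2 ≡ 0. → (5, 0)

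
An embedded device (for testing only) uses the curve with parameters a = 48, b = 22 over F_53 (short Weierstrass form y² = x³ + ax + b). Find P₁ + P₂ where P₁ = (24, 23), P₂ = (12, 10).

(34, 28)

(24, 23) + (12, 10). λ = (10 - 23)/(12 - 24) ≡ 40/41 mod 53. 41⁻¹ ≡ 22 (mod 53) since 41·22 = 902 ≡ 1, so λ ≡ 32.
  x = λ² - 24 - 12 = 1024 - 36 ≡ 34; y = λ·(24 - 34) - 23 ≡ 28. → (34, 28)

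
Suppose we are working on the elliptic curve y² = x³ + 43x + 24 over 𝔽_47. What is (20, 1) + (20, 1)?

tangent at (20, 1): λ = (3·20² + 43)/(2·1) ≡ 21/2. 2⁻¹ ≡ 24 (mod 47), so λ ≡ 21·24 ≡ 34.
  x = λ² - 20 - 20 = 1156 - 40 ≡ 35; y = λ·(20 - 35) - 1 ≡ 6. → (35, 6)

(35, 6)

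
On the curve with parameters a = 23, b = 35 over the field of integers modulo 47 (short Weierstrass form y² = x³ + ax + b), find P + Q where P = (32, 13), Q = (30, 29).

(2, 29)

(32, 13) + (30, 29). λ = (29 - 13)/(30 - 32) ≡ 16/45 mod 47. 45⁻¹ ≡ 23 (mod 47), so λ ≡ 39.
  x = λ² - 32 - 30 = 1521 - 62 ≡ 2; y = λ·(32 - 2) - 13 ≡ 29. → (2, 29)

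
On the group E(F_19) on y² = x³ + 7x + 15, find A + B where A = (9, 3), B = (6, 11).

(9, 16)

(9, 3) + (6, 11). λ = (11 - 3)/(6 - 9) ≡ 8/16 mod 19. 16⁻¹ ≡ 6 (mod 19) since 16·6 = 96 ≡ 1, so λ ≡ 10.
  x = λ² - 9 - 6 = 100 - 15 ≡ 9; y = λ·(9 - 9) - 3 ≡ 16. → (9, 16)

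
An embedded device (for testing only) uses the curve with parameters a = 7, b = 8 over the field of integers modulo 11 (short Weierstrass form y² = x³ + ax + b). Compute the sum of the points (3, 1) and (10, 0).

(7, 9)

(3, 1) + (10, 0). λ = (0 - 1)/(10 - 3) ≡ 10/7 mod 11. 7⁻¹ ≡ 8 (mod 11), so λ ≡ 3.
  x = λ² - 3 - 10 = 9 - 13 ≡ 7; y = λ·(3 - 7) - 1 ≡ 9. → (7, 9)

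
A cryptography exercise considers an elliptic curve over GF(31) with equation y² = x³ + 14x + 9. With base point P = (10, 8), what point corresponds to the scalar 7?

Repeated addition: build up to 7P.
2P: tangent at (10, 8): λ = (3·10² + 14)/(2·8) ≡ 4/16. 16⁻¹ ≡ 2 (mod 31), so λ ≡ 4·2 ≡ 8.
  x = λ² - 10 - 10 = 64 - 20 ≡ 13; y = λ·(10 - 13) - 8 ≡ 30. → (13, 30)
3P: (13, 30) + (10, 8). λ = (8 - 30)/(10 - 13) ≡ 9/28 mod 31. 28⁻¹ ≡ 10 (mod 31), so λ ≡ 28.
  x = λ² - 13 - 10 = 784 - 23 ≡ 17; y = λ·(13 - 17) - 30 ≡ 13. → (17, 13)
4P: (17, 13) + (10, 8). λ = (8 - 13)/(10 - 17) ≡ 26/24 mod 31. 24⁻¹ ≡ 22 (mod 31), so λ ≡ 14.
  x = λ² - 17 - 10 = 196 - 27 ≡ 14; y = λ·(17 - 14) - 13 ≡ 29. → (14, 29)
5P: (14, 29) + (10, 8). λ = (8 - 29)/(10 - 14) ≡ 10/27 mod 31. 27⁻¹ ≡ 23 (mod 31) since 27·23 = 621 ≡ 1, so λ ≡ 13.
  x = λ² - 14 - 10 = 169 - 24 ≡ 21; y = λ·(14 - 21) - 29 ≡ 4. → (21, 4)
6P: (21, 4) + (10, 8). λ = (8 - 4)/(10 - 21) ≡ 4/20 mod 31. 20⁻¹ ≡ 14 (mod 31), so λ ≡ 25.
  x = λ² - 21 - 10 = 625 - 31 ≡ 5; y = λ·(21 - 5) - 4 ≡ 24. → (5, 24)
7P: (5, 24) + (10, 8). λ = (8 - 24)/(10 - 5) ≡ 15/5 mod 31. 5⁻¹ ≡ 25 (mod 31), so λ ≡ 3.
  x = λ² - 5 - 10 = 9 - 15 ≡ 25; y = λ·(5 - 25) - 24 ≡ 9. → (25, 9)

(25, 9)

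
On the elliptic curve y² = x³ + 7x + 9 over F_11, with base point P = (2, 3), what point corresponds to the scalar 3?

(8, 4)

Repeated addition: build up to 3P.
2P: tangent at (2, 3): λ = (3·2² + 7)/(2·3) ≡ 8/6. 6⁻¹ ≡ 2 (mod 11) since 6·2 = 12 ≡ 1, so λ ≡ 8·2 ≡ 5.
  x = λ² - 2 - 2 = 25 - 4 ≡ 10; y = λ·(2 - 10) - 3 ≡ 1. → (10, 1)
3P: (10, 1) + (2, 3). λ = (3 - 1)/(2 - 10) ≡ 2/3 mod 11. 3⁻¹ ≡ 4 (mod 11) since 3·4 = 12 ≡ 1, so λ ≡ 8.
  x = λ² - 10 - 2 = 64 - 12 ≡ 8; y = λ·(10 - 8) - 1 ≡ 4. → (8, 4)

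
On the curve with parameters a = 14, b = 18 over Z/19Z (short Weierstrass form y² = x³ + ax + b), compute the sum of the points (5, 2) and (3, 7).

(3, 12)

(5, 2) + (3, 7). λ = (7 - 2)/(3 - 5) ≡ 5/17 mod 19. 17⁻¹ ≡ 9 (mod 19), so λ ≡ 7.
  x = λ² - 5 - 3 = 49 - 8 ≡ 3; y = λ·(5 - 3) - 2 ≡ 12. → (3, 12)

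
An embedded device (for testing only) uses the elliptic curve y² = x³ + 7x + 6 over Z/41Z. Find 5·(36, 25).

(11, 15)

Write Q = (36, 25).
Double-and-add on 5 = (101)₂. Start with Q = (36, 25) for the leading 1-bit.
double: tangent at (36, 25): λ = (3·36² + 7)/(2·25) ≡ 0/9. 9⁻¹ ≡ 32 (mod 41), so λ ≡ 0·32 ≡ 0.
  x = λ² - 36 - 36 = 0 - 72 ≡ 10; y = λ·(36 - 10) - 25 ≡ 16. → (10, 16)
double: tangent at (10, 16): λ = (3·10² + 7)/(2·16) ≡ 20/32. 32⁻¹ ≡ 9 (mod 41), so λ ≡ 20·9 ≡ 16.
  x = λ² - 10 - 10 = 256 - 20 ≡ 31; y = λ·(10 - 31) - 16 ≡ 17. → (31, 17)
add Q: (31, 17) + (36, 25). λ = (25 - 17)/(36 - 31) ≡ 8/5 mod 41. 5⁻¹ ≡ 33 (mod 41), so λ ≡ 18.
  x = λ² - 31 - 36 = 324 - 67 ≡ 11; y = λ·(31 - 11) - 17 ≡ 15. → (11, 15)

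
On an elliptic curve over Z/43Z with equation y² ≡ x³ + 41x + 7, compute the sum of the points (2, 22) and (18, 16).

(5, 6)

(2, 22) + (18, 16). λ = (16 - 22)/(18 - 2) ≡ 37/16 mod 43. 16⁻¹ ≡ 35 (mod 43), so λ ≡ 5.
  x = λ² - 2 - 18 = 25 - 20 ≡ 5; y = λ·(2 - 5) - 22 ≡ 6. → (5, 6)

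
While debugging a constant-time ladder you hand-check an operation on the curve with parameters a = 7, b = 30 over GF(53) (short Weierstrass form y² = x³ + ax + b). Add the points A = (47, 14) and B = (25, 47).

(23, 3)

(47, 14) + (25, 47). λ = (47 - 14)/(25 - 47) ≡ 33/31 mod 53. 31⁻¹ ≡ 12 (mod 53) since 31·12 = 372 ≡ 1, so λ ≡ 25.
  x = λ² - 47 - 25 = 625 - 72 ≡ 23; y = λ·(47 - 23) - 14 ≡ 3. → (23, 3)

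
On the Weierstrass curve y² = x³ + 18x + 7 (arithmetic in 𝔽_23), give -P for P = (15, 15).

-(15, 15) = (15, -15 mod 23) = (15, 8).

(15, 8)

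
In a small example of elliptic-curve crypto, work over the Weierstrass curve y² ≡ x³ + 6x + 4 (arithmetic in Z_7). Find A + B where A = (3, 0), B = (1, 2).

(4, 1)

(3, 0) + (1, 2). λ = (2 - 0)/(1 - 3) ≡ 2/5 mod 7. 5⁻¹ ≡ 3 (mod 7) since 5·3 = 15 ≡ 1, so λ ≡ 6.
  x = λ² - 3 - 1 = 36 - 4 ≡ 4; y = λ·(3 - 4) - 0 ≡ 1. → (4, 1)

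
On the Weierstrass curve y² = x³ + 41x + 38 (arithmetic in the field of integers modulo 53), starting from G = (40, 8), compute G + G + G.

(51, 52)

Repeated addition: build up to 3G.
2G: tangent at (40, 8): λ = (3·40² + 41)/(2·8) ≡ 18/16. 16⁻¹ ≡ 10 (mod 53) since 16·10 = 160 ≡ 1, so λ ≡ 18·10 ≡ 21.
  x = λ² - 40 - 40 = 441 - 80 ≡ 43; y = λ·(40 - 43) - 8 ≡ 35. → (43, 35)
3G: (43, 35) + (40, 8). λ = (8 - 35)/(40 - 43) ≡ 26/50 mod 53. 50⁻¹ ≡ 35 (mod 53), so λ ≡ 9.
  x = λ² - 43 - 40 = 81 - 83 ≡ 51; y = λ·(43 - 51) - 35 ≡ 52. → (51, 52)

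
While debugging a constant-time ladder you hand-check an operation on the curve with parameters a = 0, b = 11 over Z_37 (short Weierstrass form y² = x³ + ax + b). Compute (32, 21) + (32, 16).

The two points share x = 32 and their y-coordinates satisfy 21 + 16 ≡ 0 (mod 37), so they are inverses. Their sum is O.

O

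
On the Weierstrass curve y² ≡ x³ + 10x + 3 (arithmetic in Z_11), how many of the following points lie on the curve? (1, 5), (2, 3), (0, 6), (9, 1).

(1, 5): 5² ≡ 3, rhs ≡ 3 → on.
(2, 3): 3² ≡ 9, rhs ≡ 9 → on.
(0, 6): 6² ≡ 3, rhs ≡ 3 → on.
(9, 1): 1² ≡ 1, rhs ≡ 8 → off.

3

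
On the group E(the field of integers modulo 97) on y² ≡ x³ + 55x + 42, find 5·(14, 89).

Write P = (14, 89).
Repeated addition: build up to 5P.
2P: tangent at (14, 89): λ = (3·14² + 55)/(2·89) ≡ 61/81. 81⁻¹ ≡ 6 (mod 97) since 81·6 = 486 ≡ 1, so λ ≡ 61·6 ≡ 75.
  x = λ² - 14 - 14 = 5625 - 28 ≡ 68; y = λ·(14 - 68) - 89 ≡ 32. → (68, 32)
3P: (68, 32) + (14, 89). λ = (89 - 32)/(14 - 68) ≡ 57/43 mod 97. 43⁻¹ ≡ 88 (mod 97), so λ ≡ 69.
  x = λ² - 68 - 14 = 4761 - 82 ≡ 23; y = λ·(68 - 23) - 32 ≡ 66. → (23, 66)
4P: (23, 66) + (14, 89). λ = (89 - 66)/(14 - 23) ≡ 23/88 mod 97. 88⁻¹ ≡ 43 (mod 97), so λ ≡ 19.
  x = λ² - 23 - 14 = 361 - 37 ≡ 33; y = λ·(23 - 33) - 66 ≡ 35. → (33, 35)
5P: (33, 35) + (14, 89). λ = (89 - 35)/(14 - 33) ≡ 54/78 mod 97. 78⁻¹ ≡ 51 (mod 97), so λ ≡ 38.
  x = λ² - 33 - 14 = 1444 - 47 ≡ 39; y = λ·(33 - 39) - 35 ≡ 28. → (39, 28)

(39, 28)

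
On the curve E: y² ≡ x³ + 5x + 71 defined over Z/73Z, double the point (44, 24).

tangent at (44, 24): λ = (3·44² + 5)/(2·24) ≡ 46/48. 48⁻¹ ≡ 35 (mod 73), so λ ≡ 46·35 ≡ 4.
  x = λ² - 44 - 44 = 16 - 88 ≡ 1; y = λ·(44 - 1) - 24 ≡ 2. → (1, 2)

(1, 2)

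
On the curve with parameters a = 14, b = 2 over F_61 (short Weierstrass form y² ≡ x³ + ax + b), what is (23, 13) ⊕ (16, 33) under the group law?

(23, 13) + (16, 33). λ = (33 - 13)/(16 - 23) ≡ 20/54 mod 61. 54⁻¹ ≡ 26 (mod 61), so λ ≡ 32.
  x = λ² - 23 - 16 = 1024 - 39 ≡ 9; y = λ·(23 - 9) - 13 ≡ 8. → (9, 8)

(9, 8)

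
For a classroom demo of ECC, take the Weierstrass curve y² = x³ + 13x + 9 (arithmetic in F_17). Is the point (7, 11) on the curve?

y² = 11² ≡ 2; x³ + 13x + 9 = 443 ≡ 1 (mod 17). 2 ≠ 1.

no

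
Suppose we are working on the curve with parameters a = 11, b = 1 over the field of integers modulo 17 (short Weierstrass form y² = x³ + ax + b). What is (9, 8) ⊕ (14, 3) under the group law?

(9, 8) + (14, 3). λ = (3 - 8)/(14 - 9) ≡ 12/5 mod 17. 5⁻¹ ≡ 7 (mod 17), so λ ≡ 16.
  x = λ² - 9 - 14 = 256 - 23 ≡ 12; y = λ·(9 - 12) - 8 ≡ 12. → (12, 12)

(12, 12)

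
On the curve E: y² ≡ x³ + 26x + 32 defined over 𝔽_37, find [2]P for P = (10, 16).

tangent at (10, 16): λ = (3·10² + 26)/(2·16) ≡ 30/32. 32⁻¹ ≡ 22 (mod 37) since 32·22 = 704 ≡ 1, so λ ≡ 30·22 ≡ 31.
  x = λ² - 10 - 10 = 961 - 20 ≡ 16; y = λ·(10 - 16) - 16 ≡ 20. → (16, 20)

(16, 20)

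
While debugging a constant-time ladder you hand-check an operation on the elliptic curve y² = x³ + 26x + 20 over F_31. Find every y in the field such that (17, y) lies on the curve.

none

x³ + 26x + 20 = 5375 ≡ 12 (mod 31).
12 is a non-residue mod 31; no y exists.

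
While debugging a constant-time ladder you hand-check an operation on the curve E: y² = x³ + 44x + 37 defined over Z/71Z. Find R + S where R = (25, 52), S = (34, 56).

(25, 52) + (34, 56). λ = (56 - 52)/(34 - 25) ≡ 4/9 mod 71. 9⁻¹ ≡ 8 (mod 71), so λ ≡ 32.
  x = λ² - 25 - 34 = 1024 - 59 ≡ 42; y = λ·(25 - 42) - 52 ≡ 43. → (42, 43)

(42, 43)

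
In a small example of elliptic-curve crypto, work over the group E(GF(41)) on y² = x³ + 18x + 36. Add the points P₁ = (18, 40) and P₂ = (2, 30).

(31, 39)

(18, 40) + (2, 30). λ = (30 - 40)/(2 - 18) ≡ 31/25 mod 41. 25⁻¹ ≡ 23 (mod 41), so λ ≡ 16.
  x = λ² - 18 - 2 = 256 - 20 ≡ 31; y = λ·(18 - 31) - 40 ≡ 39. → (31, 39)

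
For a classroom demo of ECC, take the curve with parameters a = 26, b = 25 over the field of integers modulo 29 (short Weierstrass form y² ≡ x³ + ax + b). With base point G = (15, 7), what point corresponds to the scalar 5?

Double-and-add on 5 = (101)₂. Start with G = (15, 7) for the leading 1-bit.
double: tangent at (15, 7): λ = (3·15² + 26)/(2·7) ≡ 5/14. 14⁻¹ ≡ 27 (mod 29), so λ ≡ 5·27 ≡ 19.
  x = λ² - 15 - 15 = 361 - 30 ≡ 12; y = λ·(15 - 12) - 7 ≡ 21. → (12, 21)
double: tangent at (12, 21): λ = (3·12² + 26)/(2·21) ≡ 23/13. 13⁻¹ ≡ 9 (mod 29) since 13·9 = 117 ≡ 1, so λ ≡ 23·9 ≡ 4.
  x = λ² - 12 - 12 = 16 - 24 ≡ 21; y = λ·(12 - 21) - 21 ≡ 1. → (21, 1)
add G: (21, 1) + (15, 7). λ = (7 - 1)/(15 - 21) ≡ 6/23 mod 29. 23⁻¹ ≡ 24 (mod 29), so λ ≡ 28.
  x = λ² - 21 - 15 = 784 - 36 ≡ 23; y = λ·(21 - 23) - 1 ≡ 1. → (23, 1)

(23, 1)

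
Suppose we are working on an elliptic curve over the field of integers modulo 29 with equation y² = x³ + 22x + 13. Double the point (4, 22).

(17, 14)

tangent at (4, 22): λ = (3·4² + 22)/(2·22) ≡ 12/15. 15⁻¹ ≡ 2 (mod 29), so λ ≡ 12·2 ≡ 24.
  x = λ² - 4 - 4 = 576 - 8 ≡ 17; y = λ·(4 - 17) - 22 ≡ 14. → (17, 14)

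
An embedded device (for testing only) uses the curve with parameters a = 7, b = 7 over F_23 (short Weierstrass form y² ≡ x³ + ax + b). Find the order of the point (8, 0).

2P: (8, 0) + (8, 0): same x and y₁ ≡ -y₂, so the sum is O.
2P = O, so the order is 2.

2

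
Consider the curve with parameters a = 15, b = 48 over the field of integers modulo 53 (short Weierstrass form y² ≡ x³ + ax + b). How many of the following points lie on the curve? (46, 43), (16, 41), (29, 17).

(46, 43): 43² ≡ 47, rhs ≡ 24 → off.
(16, 41): 41² ≡ 38, rhs ≡ 38 → on.
(29, 17): 17² ≡ 24, rhs ≡ 15 → off.

1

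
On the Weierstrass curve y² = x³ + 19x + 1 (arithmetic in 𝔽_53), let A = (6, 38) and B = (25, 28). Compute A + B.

(6, 38) + (25, 28). λ = (28 - 38)/(25 - 6) ≡ 43/19 mod 53. 19⁻¹ ≡ 14 (mod 53), so λ ≡ 19.
  x = λ² - 6 - 25 = 361 - 31 ≡ 12; y = λ·(6 - 12) - 38 ≡ 7. → (12, 7)

(12, 7)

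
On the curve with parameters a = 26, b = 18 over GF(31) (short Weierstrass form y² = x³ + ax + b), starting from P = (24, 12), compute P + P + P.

Repeated addition: build up to 3P.
2P: tangent at (24, 12): λ = (3·24² + 26)/(2·12) ≡ 18/24. 24⁻¹ ≡ 22 (mod 31), so λ ≡ 18·22 ≡ 24.
  x = λ² - 24 - 24 = 576 - 48 ≡ 1; y = λ·(24 - 1) - 12 ≡ 13. → (1, 13)
3P: (1, 13) + (24, 12). λ = (12 - 13)/(24 - 1) ≡ 30/23 mod 31. 23⁻¹ ≡ 27 (mod 31) since 23·27 = 621 ≡ 1, so λ ≡ 4.
  x = λ² - 1 - 24 = 16 - 25 ≡ 22; y = λ·(1 - 22) - 13 ≡ 27. → (22, 27)

(22, 27)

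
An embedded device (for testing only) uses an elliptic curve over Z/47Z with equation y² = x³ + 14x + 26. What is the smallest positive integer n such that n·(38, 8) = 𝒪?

2P: tangent at (38, 8): λ = (3·38² + 14)/(2·8) ≡ 22/16. 16⁻¹ ≡ 3 (mod 47), so λ ≡ 22·3 ≡ 19.
  x = λ² - 38 - 38 = 361 - 76 ≡ 3; y = λ·(38 - 3) - 8 ≡ 46. → (3, 46)
3P: (3, 46) + (38, 8). λ = (8 - 46)/(38 - 3) ≡ 9/35 mod 47. 35⁻¹ ≡ 43 (mod 47), so λ ≡ 11.
  x = λ² - 3 - 38 = 121 - 41 ≡ 33; y = λ·(3 - 33) - 46 ≡ 0. → (33, 0)
4P: (33, 0) + (38, 8). λ = (8 - 0)/(38 - 33) ≡ 8/5 mod 47. 5⁻¹ ≡ 19 (mod 47) since 5·19 = 95 ≡ 1, so λ ≡ 11.
  x = λ² - 33 - 38 = 121 - 71 ≡ 3; y = λ·(33 - 3) - 0 ≡ 1. → (3, 1)
5P: (3, 1) + (38, 8). λ = (8 - 1)/(38 - 3) ≡ 7/35 mod 47. 35⁻¹ ≡ 43 (mod 47), so λ ≡ 19.
  x = λ² - 3 - 38 = 361 - 41 ≡ 38; y = λ·(3 - 38) - 1 ≡ 39. → (38, 39)
6P: (38, 39) + (38, 8): same x and y₁ ≡ -y₂, so the sum is 𝒪.
6P = 𝒪, so the order is 6.

6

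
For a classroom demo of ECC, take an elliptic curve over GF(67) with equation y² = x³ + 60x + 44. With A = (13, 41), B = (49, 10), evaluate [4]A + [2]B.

First 4A:
Double-and-add on 4 = (100)₂. Start with A = (13, 41) for the leading 1-bit.
double: tangent at (13, 41): λ = (3·13² + 60)/(2·41) ≡ 31/15. 15⁻¹ ≡ 9 (mod 67), so λ ≡ 31·9 ≡ 11.
  x = λ² - 13 - 13 = 121 - 26 ≡ 28; y = λ·(13 - 28) - 41 ≡ 62. → (28, 62)
double: tangent at (28, 62): λ = (3·28² + 60)/(2·62) ≡ 0/57. 57⁻¹ ≡ 20 (mod 67), so λ ≡ 0·20 ≡ 0.
  x = λ² - 28 - 28 = 0 - 56 ≡ 11; y = λ·(28 - 11) - 62 ≡ 5. → (11, 5)
4A = (11, 5).
Next 2B:
Repeated addition: build up to 2B.
2B: tangent at (49, 10): λ = (3·49² + 60)/(2·10) ≡ 27/20. 20⁻¹ ≡ 57 (mod 67), so λ ≡ 27·57 ≡ 65.
  x = λ² - 49 - 49 = 4225 - 98 ≡ 40; y = λ·(49 - 40) - 10 ≡ 39. → (40, 39)
2B = (40, 39).
Finally 4A + 2B:
(11, 5) + (40, 39). λ = (39 - 5)/(40 - 11) ≡ 34/29 mod 67. 29⁻¹ ≡ 37 (mod 67), so λ ≡ 52.
  x = λ² - 11 - 40 = 2704 - 51 ≡ 40; y = λ·(11 - 40) - 5 ≡ 28. → (40, 28)

(40, 28)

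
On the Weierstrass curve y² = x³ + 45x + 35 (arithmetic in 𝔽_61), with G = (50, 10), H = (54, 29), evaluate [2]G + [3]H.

(34, 50)

First 2G:
Repeated addition: build up to 2G.
2G: tangent at (50, 10): λ = (3·50² + 45)/(2·10) ≡ 42/20. 20⁻¹ ≡ 58 (mod 61), so λ ≡ 42·58 ≡ 57.
  x = λ² - 50 - 50 = 3249 - 100 ≡ 38; y = λ·(50 - 38) - 10 ≡ 3. → (38, 3)
2G = (38, 3).
Next 3H:
Repeated addition: build up to 3H.
2H: tangent at (54, 29): λ = (3·54² + 45)/(2·29) ≡ 9/58. 58⁻¹ ≡ 20 (mod 61), so λ ≡ 9·20 ≡ 58.
  x = λ² - 54 - 54 = 3364 - 108 ≡ 23; y = λ·(54 - 23) - 29 ≡ 0. → (23, 0)
3H: (23, 0) + (54, 29). λ = (29 - 0)/(54 - 23) ≡ 29/31 mod 61. 31⁻¹ ≡ 2 (mod 61) since 31·2 = 62 ≡ 1, so λ ≡ 58.
  x = λ² - 23 - 54 = 3364 - 77 ≡ 54; y = λ·(23 - 54) - 0 ≡ 32. → (54, 32)
3H = (54, 32).
Finally 2G + 3H:
(38, 3) + (54, 32). λ = (32 - 3)/(54 - 38) ≡ 29/16 mod 61. 16⁻¹ ≡ 42 (mod 61), so λ ≡ 59.
  x = λ² - 38 - 54 = 3481 - 92 ≡ 34; y = λ·(38 - 34) - 3 ≡ 50. → (34, 50)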